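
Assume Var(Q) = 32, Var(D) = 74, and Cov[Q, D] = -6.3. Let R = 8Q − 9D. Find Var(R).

Var(R) = a²·Var(Q) + b²·Var(D) + 2ab·Cov[Q, D] with a = 8, b = -9.
= 8²·32 + (-9)²·74 + 2·8·(-9)·(-6.3)
= 2048 + 5994 + 907.2 = 8949.2.

Var(R) = 8949.2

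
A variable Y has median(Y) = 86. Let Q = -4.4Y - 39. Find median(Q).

A linear map preserves order up to sign, so median(Q) = a·median(Y) + b = (-4.4)·86 + (-39) = -417.4.

median(Q) = -417.4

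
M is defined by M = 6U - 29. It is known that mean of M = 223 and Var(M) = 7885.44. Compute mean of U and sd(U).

From M = 6U - 29: mean of M = a·mean of U + b, so mean of U = (mean of M − b)/a = (223 − (-29))/6 = 42.
sd(M) = √7885.44 = 88.8.
sd(M) = |a|·sd(U), so sd(U) = 88.8/|6| = 14.8.

mean of U = 42, sd(U) = 14.8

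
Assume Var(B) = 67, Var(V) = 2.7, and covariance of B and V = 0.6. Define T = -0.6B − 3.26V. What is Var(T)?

Var(T) = a²·Var(B) + b²·Var(V) + 2ab·covariance of B and V with a = -0.6, b = -3.26.
= (-0.6)²·67 + (-3.26)²·2.7 + 2·(-0.6)·(-3.26)·0.6
= 24.12 + 28.69452 + 2.3472 = 55.16172.

Var(T) = 55.16172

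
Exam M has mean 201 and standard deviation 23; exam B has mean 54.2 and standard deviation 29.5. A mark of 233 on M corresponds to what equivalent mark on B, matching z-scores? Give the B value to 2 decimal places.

B = 95.24

z = (233 − 201)/23 ≈ 1.3913.
B = 54.2 + z·29.5 = 54.2 + (233 − 201)·29.5/23 ≈ 95.24.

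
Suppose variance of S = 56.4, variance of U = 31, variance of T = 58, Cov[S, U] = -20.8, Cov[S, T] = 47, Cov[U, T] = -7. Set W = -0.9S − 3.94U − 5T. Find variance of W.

variance of W = a²·variance of S + b²·variance of U + c²·variance of T + 2ab·Cov[S, U] + 2ac·Cov[S, T] + 2bc·Cov[U, T], with a = -0.9, b = -3.94, c = -5.
= 45.684 + 481.2316 + 1450 + (-147.5136) + 423 + (-275.8)
= 1976.602.

variance of W = 1976.602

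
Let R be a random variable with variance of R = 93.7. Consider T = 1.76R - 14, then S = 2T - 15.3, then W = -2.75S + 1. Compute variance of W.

variance of T = 1.76²·93.7 = 290.24512.
variance of S = 2²·290.24512 = 1160.98048.
variance of W = (-2.75)²·1160.98048 = 8779.91488.

variance of W = 8779.91488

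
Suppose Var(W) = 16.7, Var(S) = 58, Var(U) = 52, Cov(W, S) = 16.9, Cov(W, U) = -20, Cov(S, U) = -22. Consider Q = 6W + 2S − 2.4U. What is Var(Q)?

Var(Q) = a²·Var(W) + b²·Var(S) + c²·Var(U) + 2ab·Cov(W, S) + 2ac·Cov(W, U) + 2bc·Cov(S, U), with a = 6, b = 2, c = -2.4.
= 601.2 + 232 + 299.52 + 405.6 + 576 + 211.2
= 2325.52.

Var(Q) = 2325.52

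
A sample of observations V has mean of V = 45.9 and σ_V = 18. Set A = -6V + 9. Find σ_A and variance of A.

σ_A = 108, variance of A = 11664

A = -6V + 9 is linear with a = -6, b = 9.
σ_A = |a|·σ_V = |-6|·18 = 108.
variance of V = 18² = 324.
variance of A = a²·variance of V = (-6)²·324 = 11664 (the additive constant 9 does not affect variance).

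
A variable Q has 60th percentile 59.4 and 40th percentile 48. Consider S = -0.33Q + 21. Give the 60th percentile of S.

60th percentile of S = 5.16

Since a = -0.33 < 0 the transformation is decreasing, reversing order: the 60th percentile of S corresponds to the 40th percentile of Q.
So P_{60}(S) = a·P_{40}(Q) + b = (-0.33)·48 + 21 = 5.16.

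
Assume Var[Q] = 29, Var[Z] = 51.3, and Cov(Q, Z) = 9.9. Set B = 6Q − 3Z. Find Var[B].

Var[B] = 1149.3

Var[B] = a²·Var[Q] + b²·Var[Z] + 2ab·Cov(Q, Z) with a = 6, b = -3.
= 6²·29 + (-3)²·51.3 + 2·6·(-3)·9.9
= 1044 + 461.7 + (-356.4) = 1149.3.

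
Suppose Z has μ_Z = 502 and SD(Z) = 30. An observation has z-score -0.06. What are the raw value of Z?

Z = 500.2

Z = μ_Z + z·SD(Z) = 502 + (-0.06)·30 = 500.2.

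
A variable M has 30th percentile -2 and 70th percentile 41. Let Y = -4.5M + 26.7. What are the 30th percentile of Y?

30th percentile of Y = -157.8

Since a = -4.5 < 0 the transformation is decreasing, reversing order: the 30th percentile of Y corresponds to the 70th percentile of M.
So P_{30}(Y) = a·P_{70}(M) + b = (-4.5)·41 + 26.7 = -157.8.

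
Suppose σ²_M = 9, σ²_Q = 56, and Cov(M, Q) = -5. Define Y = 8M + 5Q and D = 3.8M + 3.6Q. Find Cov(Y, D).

By bilinearity, Cov(Y, D) = ac·σ²_M + bd·σ²_Q + (ad+bc)·Cov(M, Q), with a=8, b=5, c=3.8, d=3.6.
ac·σ²_M = 8·3.8·9 = 273.6
bd·σ²_Q = 5·3.6·56 = 1008
(ad+bc)·Cov(M, Q) = (47.8)·(-5) = -239
Cov(Y, D) = 273.6 + 1008 + (-239) = 1042.6.

Cov(Y, D) = 1042.6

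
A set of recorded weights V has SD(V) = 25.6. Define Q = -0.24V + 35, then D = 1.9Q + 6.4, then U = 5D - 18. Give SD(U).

SD(U) = 58.368

SD(Q) = |-0.24|·25.6 = 6.144.
SD(D) = |1.9|·6.144 = 11.6736.
SD(U) = |5|·11.6736 = 58.368.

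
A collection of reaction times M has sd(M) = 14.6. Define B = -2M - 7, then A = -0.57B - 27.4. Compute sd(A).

sd(B) = |-2|·14.6 = 29.2.
sd(A) = |-0.57|·29.2 = 16.644.

sd(A) = 16.644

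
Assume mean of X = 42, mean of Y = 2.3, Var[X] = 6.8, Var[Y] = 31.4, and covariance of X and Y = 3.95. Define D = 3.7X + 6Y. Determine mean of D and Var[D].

mean of D = 169.2, Var[D] = 1398.872

mean of D = 3.7·mean of X + 6·mean of Y = 3.7·42 + 6·2.3 = 169.2.
Var[D] = a²·Var[X] + b²·Var[Y] + 2ab·covariance of X and Y with a = 3.7, b = 6.
= 3.7²·6.8 + 6²·31.4 + 2·3.7·6·3.95
= 93.092 + 1130.4 + 175.38 = 1398.872.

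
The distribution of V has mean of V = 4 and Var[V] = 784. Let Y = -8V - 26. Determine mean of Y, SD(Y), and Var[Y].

Y = -8V - 26 is linear with a = -8, b = -26.
mean of Y = a·mean of V + b = (-8)·4 + (-26) = -58.
SD(V) = √784 = 28.
SD(Y) = |a|·SD(V) = |-8|·28 = 224.
Var[Y] = a²·Var[V] = (-8)²·784 = 50176 (the additive constant -26 does not affect variance).

mean of Y = -58, SD(Y) = 224, Var[Y] = 50176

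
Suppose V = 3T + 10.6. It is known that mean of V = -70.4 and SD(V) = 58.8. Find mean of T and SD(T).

From V = 3T + 10.6: mean of V = a·mean of T + b, so mean of T = (mean of V − b)/a = (-70.4 − 10.6)/3 = -27.
SD(V) = |a|·SD(T), so SD(T) = 58.8/|3| = 19.6.

mean of T = -27, SD(T) = 19.6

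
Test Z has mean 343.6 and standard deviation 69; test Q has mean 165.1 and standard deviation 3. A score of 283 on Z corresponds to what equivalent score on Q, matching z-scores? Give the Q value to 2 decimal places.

Q = 162.47

z = (283 − 343.6)/69 ≈ -0.8783.
Q = 165.1 + z·3 = 165.1 + (283 − 343.6)·3/69 ≈ 162.47.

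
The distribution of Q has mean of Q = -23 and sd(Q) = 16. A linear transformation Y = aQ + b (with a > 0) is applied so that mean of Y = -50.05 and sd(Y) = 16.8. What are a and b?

sd(Y) = a·sd(Q) (a > 0), so a = 16.8/16 = 1.05.
mean of Y = a·mean of Q + b, so b = -50.05 − 1.05·(-23) = -25.9.

a = 1.05, b = -25.9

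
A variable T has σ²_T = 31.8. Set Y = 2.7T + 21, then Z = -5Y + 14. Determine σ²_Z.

σ²_Z = 5795.55

σ²_Y = 2.7²·31.8 = 231.822.
σ²_Z = (-5)²·231.822 = 5795.55.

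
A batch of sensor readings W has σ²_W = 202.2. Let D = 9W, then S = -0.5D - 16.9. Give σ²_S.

σ²_S = 4094.55

σ²_D = 9²·202.2 = 16378.2.
σ²_S = (-0.5)²·16378.2 = 4094.55.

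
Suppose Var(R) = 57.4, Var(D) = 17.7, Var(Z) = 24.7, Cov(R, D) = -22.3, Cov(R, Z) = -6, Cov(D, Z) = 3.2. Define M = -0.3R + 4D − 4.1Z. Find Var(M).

Var(M) = 637.373

Var(M) = a²·Var(R) + b²·Var(D) + c²·Var(Z) + 2ab·Cov(R, D) + 2ac·Cov(R, Z) + 2bc·Cov(D, Z), with a = -0.3, b = 4, c = -4.1.
= 5.166 + 283.2 + 415.207 + 53.52 + (-14.76) + (-104.96)
= 637.373.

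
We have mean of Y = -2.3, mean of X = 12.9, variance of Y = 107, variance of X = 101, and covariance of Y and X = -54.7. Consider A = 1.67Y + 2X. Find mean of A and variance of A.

mean of A = 21.959, variance of A = 337.0163

mean of A = 1.67·mean of Y + 2·mean of X = 1.67·(-2.3) + 2·12.9 = 21.959.
variance of A = a²·variance of Y + b²·variance of X + 2ab·covariance of Y and X with a = 1.67, b = 2.
= 1.67²·107 + 2²·101 + 2·1.67·2·(-54.7)
= 298.4123 + 404 + (-365.396) = 337.0163.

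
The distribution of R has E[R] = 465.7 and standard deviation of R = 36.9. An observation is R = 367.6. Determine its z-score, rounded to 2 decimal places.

z = -2.66

z = (R − E[R]) / standard deviation of R = (367.6 − 465.7) / 36.9 ≈ -2.66.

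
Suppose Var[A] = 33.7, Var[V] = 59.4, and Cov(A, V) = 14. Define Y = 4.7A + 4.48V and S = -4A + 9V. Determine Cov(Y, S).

Cov(Y, S) = 2102.768

By bilinearity, Cov(Y, S) = ac·Var[A] + bd·Var[V] + (ad+bc)·Cov(A, V), with a=4.7, b=4.48, c=-4, d=9.
ac·Var[A] = 4.7·(-4)·33.7 = -633.56
bd·Var[V] = 4.48·9·59.4 = 2395.008
(ad+bc)·Cov(A, V) = (24.38)·14 = 341.32
Cov(Y, S) = -633.56 + 2395.008 + 341.32 = 2102.768.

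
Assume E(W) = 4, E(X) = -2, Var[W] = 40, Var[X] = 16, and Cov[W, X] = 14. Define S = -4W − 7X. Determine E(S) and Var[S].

E(S) = (-4)·E(W) + (-7)·E(X) = (-4)·4 + (-7)·(-2) = -2.
Var[S] = a²·Var[W] + b²·Var[X] + 2ab·Cov[W, X] with a = -4, b = -7.
= (-4)²·40 + (-7)²·16 + 2·(-4)·(-7)·14
= 640 + 784 + 784 = 2208.

E(S) = -2, Var[S] = 2208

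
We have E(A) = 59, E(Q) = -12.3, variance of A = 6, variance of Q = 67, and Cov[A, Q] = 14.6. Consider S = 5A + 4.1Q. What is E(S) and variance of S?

E(S) = 244.57, variance of S = 1874.87

E(S) = 5·E(A) + 4.1·E(Q) = 5·59 + 4.1·(-12.3) = 244.57.
variance of S = a²·variance of A + b²·variance of Q + 2ab·Cov[A, Q] with a = 5, b = 4.1.
= 5²·6 + 4.1²·67 + 2·5·4.1·14.6
= 150 + 1126.27 + 598.6 = 1874.87.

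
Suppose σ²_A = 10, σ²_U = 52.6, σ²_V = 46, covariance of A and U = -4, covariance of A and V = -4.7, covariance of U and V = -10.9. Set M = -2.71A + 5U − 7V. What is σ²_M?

σ²_M = 4335.523

σ²_M = a²·σ²_A + b²·σ²_U + c²·σ²_V + 2ab·covariance of A and U + 2ac·covariance of A and V + 2bc·covariance of U and V, with a = -2.71, b = 5, c = -7.
= 73.441 + 1315 + 2254 + 108.4 + (-178.318) + 763
= 4335.523.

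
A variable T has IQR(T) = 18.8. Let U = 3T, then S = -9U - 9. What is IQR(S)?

IQR(S) = 507.6

IQR(U) = |3|·18.8 = 56.4.
IQR(S) = |-9|·56.4 = 507.6.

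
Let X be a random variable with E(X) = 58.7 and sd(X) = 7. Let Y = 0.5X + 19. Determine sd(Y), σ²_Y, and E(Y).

sd(Y) = 3.5, σ²_Y = 12.25, E(Y) = 48.35

Y = 0.5X + 19 is linear with a = 0.5, b = 19.
sd(Y) = |a|·sd(X) = |0.5|·7 = 3.5.
σ²_X = 7² = 49.
σ²_Y = a²·σ²_X = 0.5²·49 = 12.25 (the additive constant 19 does not affect variance).
E(Y) = a·E(X) + b = 0.5·58.7 + 19 = 48.35.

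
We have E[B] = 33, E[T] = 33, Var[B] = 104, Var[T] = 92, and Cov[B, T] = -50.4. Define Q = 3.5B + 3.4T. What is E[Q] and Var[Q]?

E[Q] = 3.5·E[B] + 3.4·E[T] = 3.5·33 + 3.4·33 = 227.7.
Var[Q] = a²·Var[B] + b²·Var[T] + 2ab·Cov[B, T] with a = 3.5, b = 3.4.
= 3.5²·104 + 3.4²·92 + 2·3.5·3.4·(-50.4)
= 1274 + 1063.52 + (-1199.52) = 1138.

E[Q] = 227.7, Var[Q] = 1138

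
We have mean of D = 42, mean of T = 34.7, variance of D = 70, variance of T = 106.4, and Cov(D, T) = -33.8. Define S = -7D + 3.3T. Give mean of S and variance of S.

mean of S = (-7)·mean of D + 3.3·mean of T = (-7)·42 + 3.3·34.7 = -179.49.
variance of S = a²·variance of D + b²·variance of T + 2ab·Cov(D, T) with a = -7, b = 3.3.
= (-7)²·70 + 3.3²·106.4 + 2·(-7)·3.3·(-33.8)
= 3430 + 1158.696 + 1561.56 = 6150.256.

mean of S = -179.49, variance of S = 6150.256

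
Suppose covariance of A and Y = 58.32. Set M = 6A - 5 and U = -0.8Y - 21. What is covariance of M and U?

covariance of M and U = a·c·covariance of A and Y = 6·(-0.8)·58.32 = -279.936. Additive constants drop out.

covariance of M and U = -279.936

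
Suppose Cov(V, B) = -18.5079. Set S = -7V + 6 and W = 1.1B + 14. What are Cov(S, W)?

Cov(S, W) = 142.51083

Cov(S, W) = a·c·Cov(V, B) = (-7)·1.1·(-18.5079) = 142.51083. Additive constants drop out.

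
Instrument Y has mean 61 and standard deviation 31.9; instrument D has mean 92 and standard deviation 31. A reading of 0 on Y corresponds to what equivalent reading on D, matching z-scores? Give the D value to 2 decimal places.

z = (0 − 61)/31.9 ≈ -1.9122.
D = 92 + z·31 = 92 + (0 − 61)·31/31.9 ≈ 32.72.

D = 32.72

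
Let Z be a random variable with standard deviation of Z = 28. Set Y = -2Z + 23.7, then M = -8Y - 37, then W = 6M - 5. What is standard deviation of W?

standard deviation of Y = |-2|·28 = 56.
standard deviation of M = |-8|·56 = 448.
standard deviation of W = |6|·448 = 2688.

standard deviation of W = 2688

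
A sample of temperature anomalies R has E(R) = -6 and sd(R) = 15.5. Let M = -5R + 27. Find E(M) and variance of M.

E(M) = 57, variance of M = 6006.25

M = -5R + 27 is linear with a = -5, b = 27.
E(M) = a·E(R) + b = (-5)·(-6) + 27 = 57.
variance of R = 15.5² = 240.25.
variance of M = a²·variance of R = (-5)²·240.25 = 6006.25 (the additive constant 27 does not affect variance).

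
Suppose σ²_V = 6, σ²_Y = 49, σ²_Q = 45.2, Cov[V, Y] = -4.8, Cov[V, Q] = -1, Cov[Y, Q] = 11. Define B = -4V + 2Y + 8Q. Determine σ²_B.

σ²_B = 3677.6

σ²_B = a²·σ²_V + b²·σ²_Y + c²·σ²_Q + 2ab·Cov[V, Y] + 2ac·Cov[V, Q] + 2bc·Cov[Y, Q], with a = -4, b = 2, c = 8.
= 96 + 196 + 2892.8 + 76.8 + 64 + 352
= 3677.6.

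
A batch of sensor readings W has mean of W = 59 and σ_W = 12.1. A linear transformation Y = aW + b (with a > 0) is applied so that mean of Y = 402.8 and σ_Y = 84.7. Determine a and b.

σ_Y = a·σ_W (a > 0), so a = 84.7/12.1 = 7.
mean of Y = a·mean of W + b, so b = 402.8 − 7·59 = -10.2.

a = 7, b = -10.2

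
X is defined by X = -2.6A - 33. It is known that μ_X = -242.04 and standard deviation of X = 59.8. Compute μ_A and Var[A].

From X = -2.6A - 33: μ_X = a·μ_A + b, so μ_A = (μ_X − b)/a = (-242.04 − (-33))/(-2.6) = 80.4.
Var[X] = 59.8² = 3576.04.
Var[X] = a²·Var[A], so Var[A] = 3576.04/(-2.6)² = 529.

μ_A = 80.4, Var[A] = 529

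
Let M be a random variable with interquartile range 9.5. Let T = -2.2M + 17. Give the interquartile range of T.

Under T = aM + b, IQR(T) = |a|·IQR(M) = |-2.2|·9.5 = 20.9 (shifts cancel; spread scales by |a|).

IQR(T) = 20.9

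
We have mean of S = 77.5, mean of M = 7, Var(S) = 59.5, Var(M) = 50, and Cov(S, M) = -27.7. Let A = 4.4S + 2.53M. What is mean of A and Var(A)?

mean of A = 4.4·mean of S + 2.53·mean of M = 4.4·77.5 + 2.53·7 = 358.71.
Var(A) = a²·Var(S) + b²·Var(M) + 2ab·Cov(S, M) with a = 4.4, b = 2.53.
= 4.4²·59.5 + 2.53²·50 + 2·4.4·2.53·(-27.7)
= 1151.92 + 320.045 + (-616.7128) = 855.2522.

mean of A = 358.71, Var(A) = 855.2522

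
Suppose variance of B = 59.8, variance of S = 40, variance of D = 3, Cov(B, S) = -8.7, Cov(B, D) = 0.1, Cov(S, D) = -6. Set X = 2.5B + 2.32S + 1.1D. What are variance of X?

variance of X = a²·variance of B + b²·variance of S + c²·variance of D + 2ab·Cov(B, S) + 2ac·Cov(B, D) + 2bc·Cov(S, D), with a = 2.5, b = 2.32, c = 1.1.
= 373.75 + 215.296 + 3.63 + (-100.92) + 0.55 + (-30.624)
= 461.682.

variance of X = 461.682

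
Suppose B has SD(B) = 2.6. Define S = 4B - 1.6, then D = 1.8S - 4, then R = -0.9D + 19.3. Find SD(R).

SD(S) = |4|·2.6 = 10.4.
SD(D) = |1.8|·10.4 = 18.72.
SD(R) = |-0.9|·18.72 = 16.848.

SD(R) = 16.848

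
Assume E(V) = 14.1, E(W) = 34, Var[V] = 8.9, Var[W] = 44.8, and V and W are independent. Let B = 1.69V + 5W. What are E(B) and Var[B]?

E(B) = 193.829, Var[B] = 1145.41929

E(B) = 1.69·E(V) + 5·E(W) = 1.69·14.1 + 5·34 = 193.829.
Var[B] = a²·Var[V] + b²·Var[W] + 2ab·Cov(V, W) with a = 1.69, b = 5.
Independence gives Cov(V, W) = 0.
= 1.69²·8.9 + 5²·44.8 + 2·1.69·5·0
= 25.41929 + 1120 + 0 = 1145.41929.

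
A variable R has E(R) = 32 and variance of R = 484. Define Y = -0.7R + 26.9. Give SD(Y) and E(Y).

Y = -0.7R + 26.9 is linear with a = -0.7, b = 26.9.
SD(R) = √484 = 22.
SD(Y) = |a|·SD(R) = |-0.7|·22 = 15.4.
E(Y) = a·E(R) + b = (-0.7)·32 + 26.9 = 4.5.

SD(Y) = 15.4, E(Y) = 4.5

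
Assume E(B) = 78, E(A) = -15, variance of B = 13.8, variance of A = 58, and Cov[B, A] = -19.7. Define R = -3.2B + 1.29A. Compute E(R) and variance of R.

E(R) = (-3.2)·E(B) + 1.29·E(A) = (-3.2)·78 + 1.29·(-15) = -268.95.
variance of R = a²·variance of B + b²·variance of A + 2ab·Cov[B, A] with a = -3.2, b = 1.29.
= (-3.2)²·13.8 + 1.29²·58 + 2·(-3.2)·1.29·(-19.7)
= 141.312 + 96.5178 + 162.6432 = 400.473.

E(R) = -268.95, variance of R = 400.473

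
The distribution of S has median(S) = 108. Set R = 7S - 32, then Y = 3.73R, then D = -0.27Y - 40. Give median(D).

median(R) = 7·108 + (-32) = 724.
median(Y) = 3.73·724 = 2700.52.
median(D) = (-0.27)·2700.52 + (-40) = -769.1404.

median(D) = -769.1404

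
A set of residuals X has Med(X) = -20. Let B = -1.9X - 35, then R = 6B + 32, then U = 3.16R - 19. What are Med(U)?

Med(B) = (-1.9)·(-20) + (-35) = 3.
Med(R) = 6·3 + 32 = 50.
Med(U) = 3.16·50 + (-19) = 139.

Med(U) = 139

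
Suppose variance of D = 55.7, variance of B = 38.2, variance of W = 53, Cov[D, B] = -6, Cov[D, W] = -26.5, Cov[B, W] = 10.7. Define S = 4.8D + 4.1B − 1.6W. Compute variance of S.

variance of S = 2091.646

variance of S = a²·variance of D + b²·variance of B + c²·variance of W + 2ab·Cov[D, B] + 2ac·Cov[D, W] + 2bc·Cov[B, W], with a = 4.8, b = 4.1, c = -1.6.
= 1283.328 + 642.142 + 135.68 + (-236.16) + 407.04 + (-140.384)
= 2091.646.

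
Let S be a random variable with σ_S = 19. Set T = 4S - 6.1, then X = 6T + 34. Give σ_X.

σ_T = |4|·19 = 76.
σ_X = |6|·76 = 456.

σ_X = 456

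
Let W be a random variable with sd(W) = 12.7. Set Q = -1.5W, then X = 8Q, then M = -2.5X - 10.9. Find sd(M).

sd(M) = 381

sd(Q) = |-1.5|·12.7 = 19.05.
sd(X) = |8|·19.05 = 152.4.
sd(M) = |-2.5|·152.4 = 381.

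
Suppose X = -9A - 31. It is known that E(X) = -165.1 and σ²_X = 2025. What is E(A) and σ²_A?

E(A) = 14.9, σ²_A = 25

From X = -9A - 31: E(X) = a·E(A) + b, so E(A) = (E(X) − b)/a = (-165.1 − (-31))/(-9) = 14.9.
σ²_X = a²·σ²_A, so σ²_A = 2025/(-9)² = 25.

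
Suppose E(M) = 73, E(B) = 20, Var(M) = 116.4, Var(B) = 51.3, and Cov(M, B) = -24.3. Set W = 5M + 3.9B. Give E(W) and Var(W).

E(W) = 5·E(M) + 3.9·E(B) = 5·73 + 3.9·20 = 443.
Var(W) = a²·Var(M) + b²·Var(B) + 2ab·Cov(M, B) with a = 5, b = 3.9.
= 5²·116.4 + 3.9²·51.3 + 2·5·3.9·(-24.3)
= 2910 + 780.273 + (-947.7) = 2742.573.

E(W) = 443, Var(W) = 2742.573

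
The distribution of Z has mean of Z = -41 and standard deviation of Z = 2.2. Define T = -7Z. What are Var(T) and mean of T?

T = -7Z is linear with a = -7, b = 0.
Var(Z) = 2.2² = 4.84.
Var(T) = a²·Var(Z) = (-7)²·4.84 = 237.16.
mean of T = a·mean of Z + b = (-7)·(-41) = 287.

Var(T) = 237.16, mean of T = 287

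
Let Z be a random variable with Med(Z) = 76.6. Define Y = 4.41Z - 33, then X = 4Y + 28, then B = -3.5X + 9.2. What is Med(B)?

Med(B) = -4356.084

Med(Y) = 4.41·76.6 + (-33) = 304.806.
Med(X) = 4·304.806 + 28 = 1247.224.
Med(B) = (-3.5)·1247.224 + 9.2 = -4356.084.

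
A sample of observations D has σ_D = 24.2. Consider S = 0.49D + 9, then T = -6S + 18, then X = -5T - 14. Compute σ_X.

σ_S = |0.49|·24.2 = 11.858.
σ_T = |-6|·11.858 = 71.148.
σ_X = |-5|·71.148 = 355.74.

σ_X = 355.74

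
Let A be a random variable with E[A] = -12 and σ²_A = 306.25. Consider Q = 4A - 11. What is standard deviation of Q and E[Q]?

Q = 4A - 11 is linear with a = 4, b = -11.
standard deviation of A = √306.25 = 17.5.
standard deviation of Q = |a|·standard deviation of A = |4|·17.5 = 70.
E[Q] = a·E[A] + b = 4·(-12) + (-11) = -59.

standard deviation of Q = 70, E[Q] = -59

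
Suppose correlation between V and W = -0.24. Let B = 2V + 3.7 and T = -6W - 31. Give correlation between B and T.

Linear rescalings preserve |correlation|; the slopes 2 and -6 have opposite signs, so the correlation flips sign: correlation between B and T = −correlation between V and W = 0.24.

correlation between B and T = 0.24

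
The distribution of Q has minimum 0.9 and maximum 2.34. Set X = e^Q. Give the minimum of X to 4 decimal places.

e^Q is increasing on this domain, so min(X) comes from min(Q) = 0.9: min(X) = exp(0.9) ≈ 2.4596.

min(X) = 2.4596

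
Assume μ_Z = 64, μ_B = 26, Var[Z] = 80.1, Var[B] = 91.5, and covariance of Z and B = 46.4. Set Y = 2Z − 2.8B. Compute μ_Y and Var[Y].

μ_Y = 55.2, Var[Y] = 518.08

μ_Y = 2·μ_Z + (-2.8)·μ_B = 2·64 + (-2.8)·26 = 55.2.
Var[Y] = a²·Var[Z] + b²·Var[B] + 2ab·covariance of Z and B with a = 2, b = -2.8.
= 2²·80.1 + (-2.8)²·91.5 + 2·2·(-2.8)·46.4
= 320.4 + 717.36 + (-519.68) = 518.08.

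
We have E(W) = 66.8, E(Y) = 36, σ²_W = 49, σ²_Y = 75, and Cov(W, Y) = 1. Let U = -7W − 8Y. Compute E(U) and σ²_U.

E(U) = (-7)·E(W) + (-8)·E(Y) = (-7)·66.8 + (-8)·36 = -755.6.
σ²_U = a²·σ²_W + b²·σ²_Y + 2ab·Cov(W, Y) with a = -7, b = -8.
= (-7)²·49 + (-8)²·75 + 2·(-7)·(-8)·1
= 2401 + 4800 + 112 = 7313.

E(U) = -755.6, σ²_U = 7313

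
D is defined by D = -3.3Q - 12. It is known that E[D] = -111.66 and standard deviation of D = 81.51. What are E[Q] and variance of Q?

E[Q] = 30.2, variance of Q = 610.09

From D = -3.3Q - 12: E[D] = a·E[Q] + b, so E[Q] = (E[D] − b)/a = (-111.66 − (-12))/(-3.3) = 30.2.
variance of D = 81.51² = 6643.8801.
variance of D = a²·variance of Q, so variance of Q = 6643.8801/(-3.3)² = 610.09.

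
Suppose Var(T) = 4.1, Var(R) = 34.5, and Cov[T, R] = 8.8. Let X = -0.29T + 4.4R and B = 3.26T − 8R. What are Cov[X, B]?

Cov[X, B] = -1071.63294

By bilinearity, Cov[X, B] = ac·Var(T) + bd·Var(R) + (ad+bc)·Cov[T, R], with a=-0.29, b=4.4, c=3.26, d=-8.
ac·Var(T) = (-0.29)·3.26·4.1 = -3.87614
bd·Var(R) = 4.4·(-8)·34.5 = -1214.4
(ad+bc)·Cov[T, R] = (16.664)·8.8 = 146.6432
Cov[X, B] = -3.87614 + (-1214.4) + 146.6432 = -1071.63294.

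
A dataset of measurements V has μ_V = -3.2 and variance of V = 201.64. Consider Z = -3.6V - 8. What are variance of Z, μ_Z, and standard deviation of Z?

variance of Z = 2613.2544, μ_Z = 3.52, standard deviation of Z = 51.12

Z = -3.6V - 8 is linear with a = -3.6, b = -8.
variance of Z = a²·variance of V = (-3.6)²·201.64 = 2613.2544 (the additive constant -8 does not affect variance).
μ_Z = a·μ_V + b = (-3.6)·(-3.2) + (-8) = 3.52.
standard deviation of V = √201.64 = 14.2.
standard deviation of Z = |a|·standard deviation of V = |-3.6|·14.2 = 51.12.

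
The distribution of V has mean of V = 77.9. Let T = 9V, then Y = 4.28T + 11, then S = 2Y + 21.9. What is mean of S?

mean of T = 9·77.9 = 701.1.
mean of Y = 4.28·701.1 + 11 = 3011.708.
mean of S = 2·3011.708 + 21.9 = 6045.316.

mean of S = 6045.316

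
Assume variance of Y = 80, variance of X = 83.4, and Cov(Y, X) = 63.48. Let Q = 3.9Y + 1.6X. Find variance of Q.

variance of Q = a²·variance of Y + b²·variance of X + 2ab·Cov(Y, X) with a = 3.9, b = 1.6.
= 3.9²·80 + 1.6²·83.4 + 2·3.9·1.6·63.48
= 1216.8 + 213.504 + 792.2304 = 2222.5344.

variance of Q = 2222.5344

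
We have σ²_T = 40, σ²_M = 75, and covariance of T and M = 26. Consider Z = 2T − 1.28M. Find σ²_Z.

σ²_Z = 149.76

σ²_Z = a²·σ²_T + b²·σ²_M + 2ab·covariance of T and M with a = 2, b = -1.28.
= 2²·40 + (-1.28)²·75 + 2·2·(-1.28)·26
= 160 + 122.88 + (-133.12) = 149.76.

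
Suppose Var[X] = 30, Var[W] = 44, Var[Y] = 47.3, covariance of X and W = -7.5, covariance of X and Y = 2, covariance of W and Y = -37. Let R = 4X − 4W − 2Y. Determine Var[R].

Var[R] = 989.2

Var[R] = a²·Var[X] + b²·Var[W] + c²·Var[Y] + 2ab·covariance of X and W + 2ac·covariance of X and Y + 2bc·covariance of W and Y, with a = 4, b = -4, c = -2.
= 480 + 704 + 189.2 + 240 + (-32) + (-592)
= 989.2.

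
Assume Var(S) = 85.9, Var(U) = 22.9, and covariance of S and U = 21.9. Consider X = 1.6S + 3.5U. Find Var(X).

Var(X) = 745.709

Var(X) = a²·Var(S) + b²·Var(U) + 2ab·covariance of S and U with a = 1.6, b = 3.5.
= 1.6²·85.9 + 3.5²·22.9 + 2·1.6·3.5·21.9
= 219.904 + 280.525 + 245.28 = 745.709.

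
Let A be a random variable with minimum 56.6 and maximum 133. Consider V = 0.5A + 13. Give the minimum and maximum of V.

min(V) = 41.3, max(V) = 79.5

a = 0.5 > 0, so min(V) = a·min(A)+b = 0.5·56.6 + 13 = 41.3 and max(V) = 0.5·133 + 13 = 79.5.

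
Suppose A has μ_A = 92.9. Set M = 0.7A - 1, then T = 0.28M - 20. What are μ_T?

μ_M = 0.7·92.9 + (-1) = 64.03.
μ_T = 0.28·64.03 + (-20) = -2.0716.

μ_T = -2.0716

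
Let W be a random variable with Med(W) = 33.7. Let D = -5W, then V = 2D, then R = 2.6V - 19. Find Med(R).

Med(R) = -895.2

Med(D) = (-5)·33.7 = -168.5.
Med(V) = 2·(-168.5) = -337.
Med(R) = 2.6·(-337) + (-19) = -895.2.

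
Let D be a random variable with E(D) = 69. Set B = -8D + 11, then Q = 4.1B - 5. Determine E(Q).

E(B) = (-8)·69 + 11 = -541.
E(Q) = 4.1·(-541) + (-5) = -2223.1.

E(Q) = -2223.1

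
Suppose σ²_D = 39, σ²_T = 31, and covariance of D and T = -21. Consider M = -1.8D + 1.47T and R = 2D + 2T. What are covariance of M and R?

By bilinearity, covariance of M and R = ac·σ²_D + bd·σ²_T + (ad+bc)·covariance of D and T, with a=-1.8, b=1.47, c=2, d=2.
ac·σ²_D = (-1.8)·2·39 = -140.4
bd·σ²_T = 1.47·2·31 = 91.14
(ad+bc)·covariance of D and T = (-0.66)·(-21) = 13.86
covariance of M and R = -140.4 + 91.14 + 13.86 = -35.4.

covariance of M and R = -35.4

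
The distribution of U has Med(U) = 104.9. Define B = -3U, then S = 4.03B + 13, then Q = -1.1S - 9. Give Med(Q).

Med(Q) = 1371.7651

Med(B) = (-3)·104.9 = -314.7.
Med(S) = 4.03·(-314.7) + 13 = -1255.241.
Med(Q) = (-1.1)·(-1255.241) + (-9) = 1371.7651.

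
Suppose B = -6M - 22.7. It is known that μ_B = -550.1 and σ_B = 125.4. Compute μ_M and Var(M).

μ_M = 87.9, Var(M) = 436.81

From B = -6M - 22.7: μ_B = a·μ_M + b, so μ_M = (μ_B − b)/a = (-550.1 − (-22.7))/(-6) = 87.9.
Var(B) = 125.4² = 15725.16.
Var(B) = a²·Var(M), so Var(M) = 15725.16/(-6)² = 436.81.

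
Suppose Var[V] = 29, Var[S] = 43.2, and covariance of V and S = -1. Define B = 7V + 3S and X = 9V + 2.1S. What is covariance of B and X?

covariance of B and X = 2057.46

By bilinearity, covariance of B and X = ac·Var[V] + bd·Var[S] + (ad+bc)·covariance of V and S, with a=7, b=3, c=9, d=2.1.
ac·Var[V] = 7·9·29 = 1827
bd·Var[S] = 3·2.1·43.2 = 272.16
(ad+bc)·covariance of V and S = (41.7)·(-1) = -41.7
covariance of B and X = 1827 + 272.16 + (-41.7) = 2057.46.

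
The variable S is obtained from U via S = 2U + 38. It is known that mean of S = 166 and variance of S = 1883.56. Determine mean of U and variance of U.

mean of U = 64, variance of U = 470.89

From S = 2U + 38: mean of S = a·mean of U + b, so mean of U = (mean of S − b)/a = (166 − 38)/2 = 64.
variance of S = a²·variance of U, so variance of U = 1883.56/2² = 470.89.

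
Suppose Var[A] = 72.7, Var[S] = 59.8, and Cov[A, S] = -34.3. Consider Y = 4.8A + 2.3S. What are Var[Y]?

Var[Y] = a²·Var[A] + b²·Var[S] + 2ab·Cov[A, S] with a = 4.8, b = 2.3.
= 4.8²·72.7 + 2.3²·59.8 + 2·4.8·2.3·(-34.3)
= 1675.008 + 316.342 + (-757.344) = 1234.006.

Var[Y] = 1234.006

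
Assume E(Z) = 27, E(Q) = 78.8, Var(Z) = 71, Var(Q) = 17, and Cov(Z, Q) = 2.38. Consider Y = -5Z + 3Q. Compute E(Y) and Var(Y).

E(Y) = 101.4, Var(Y) = 1856.6

E(Y) = (-5)·E(Z) + 3·E(Q) = (-5)·27 + 3·78.8 = 101.4.
Var(Y) = a²·Var(Z) + b²·Var(Q) + 2ab·Cov(Z, Q) with a = -5, b = 3.
= (-5)²·71 + 3²·17 + 2·(-5)·3·2.38
= 1775 + 153 + (-71.4) = 1856.6.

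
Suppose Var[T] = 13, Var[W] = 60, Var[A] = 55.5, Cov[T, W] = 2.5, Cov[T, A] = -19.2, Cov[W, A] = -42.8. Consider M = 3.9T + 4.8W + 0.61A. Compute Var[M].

Var[M] = 1352.39115

Var[M] = a²·Var[T] + b²·Var[W] + c²·Var[A] + 2ab·Cov[T, W] + 2ac·Cov[T, A] + 2bc·Cov[W, A], with a = 3.9, b = 4.8, c = 0.61.
= 197.73 + 1382.4 + 20.65155 + 93.6 + (-91.3536) + (-250.6368)
= 1352.39115.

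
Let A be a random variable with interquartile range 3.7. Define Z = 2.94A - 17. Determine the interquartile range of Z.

Under Z = aA + b, IQR(Z) = |a|·IQR(A) = |2.94|·3.7 = 10.878 (shifts cancel; spread scales by |a|).

IQR(Z) = 10.878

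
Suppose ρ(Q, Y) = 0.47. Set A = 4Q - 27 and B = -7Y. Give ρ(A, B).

ρ(A, B) = -0.47

Linear rescalings preserve |correlation|; the slopes 4 and -7 have opposite signs, so the correlation flips sign: ρ(A, B) = −ρ(Q, Y) = -0.47.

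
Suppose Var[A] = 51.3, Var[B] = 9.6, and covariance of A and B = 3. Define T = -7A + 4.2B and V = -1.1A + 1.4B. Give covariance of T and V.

covariance of T and V = 408.198

By bilinearity, covariance of T and V = ac·Var[A] + bd·Var[B] + (ad+bc)·covariance of A and B, with a=-7, b=4.2, c=-1.1, d=1.4.
ac·Var[A] = (-7)·(-1.1)·51.3 = 395.01
bd·Var[B] = 4.2·1.4·9.6 = 56.448
(ad+bc)·covariance of A and B = (-14.42)·3 = -43.26
covariance of T and V = 395.01 + 56.448 + (-43.26) = 408.198.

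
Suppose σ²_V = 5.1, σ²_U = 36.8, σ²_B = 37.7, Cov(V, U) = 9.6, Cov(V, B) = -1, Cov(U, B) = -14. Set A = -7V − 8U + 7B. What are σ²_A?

σ²_A = a²·σ²_V + b²·σ²_U + c²·σ²_B + 2ab·Cov(V, U) + 2ac·Cov(V, B) + 2bc·Cov(U, B), with a = -7, b = -8, c = 7.
= 249.9 + 2355.2 + 1847.3 + 1075.2 + 98 + 1568
= 7193.6.

σ²_A = 7193.6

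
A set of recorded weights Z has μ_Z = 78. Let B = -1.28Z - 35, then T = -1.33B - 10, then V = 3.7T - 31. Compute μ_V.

μ_V = 595.54764

μ_B = (-1.28)·78 + (-35) = -134.84.
μ_T = (-1.33)·(-134.84) + (-10) = 169.3372.
μ_V = 3.7·169.3372 + (-31) = 595.54764.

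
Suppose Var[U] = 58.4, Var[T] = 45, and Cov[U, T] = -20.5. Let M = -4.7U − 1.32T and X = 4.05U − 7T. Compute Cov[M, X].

Cov[M, X] = -1260.701

By bilinearity, Cov[M, X] = ac·Var[U] + bd·Var[T] + (ad+bc)·Cov[U, T], with a=-4.7, b=-1.32, c=4.05, d=-7.
ac·Var[U] = (-4.7)·4.05·58.4 = -1111.644
bd·Var[T] = (-1.32)·(-7)·45 = 415.8
(ad+bc)·Cov[U, T] = (27.554)·(-20.5) = -564.857
Cov[M, X] = -1111.644 + 415.8 + (-564.857) = -1260.701.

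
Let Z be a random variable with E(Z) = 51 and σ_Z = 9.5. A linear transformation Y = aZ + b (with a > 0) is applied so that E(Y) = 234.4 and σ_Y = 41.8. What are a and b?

σ_Y = a·σ_Z (a > 0), so a = 41.8/9.5 = 4.4.
E(Y) = a·E(Z) + b, so b = 234.4 − 4.4·51 = 10.

a = 4.4, b = 10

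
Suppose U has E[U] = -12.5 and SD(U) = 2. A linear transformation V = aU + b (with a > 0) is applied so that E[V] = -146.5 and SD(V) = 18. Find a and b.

a = 9, b = -34

SD(V) = a·SD(U) (a > 0), so a = 18/2 = 9.
E[V] = a·E[U] + b, so b = -146.5 − 9·(-12.5) = -34.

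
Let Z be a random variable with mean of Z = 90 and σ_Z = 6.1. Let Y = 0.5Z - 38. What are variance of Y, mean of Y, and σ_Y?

Y = 0.5Z - 38 is linear with a = 0.5, b = -38.
variance of Z = 6.1² = 37.21.
variance of Y = a²·variance of Z = 0.5²·37.21 = 9.3025 (the additive constant -38 does not affect variance).
mean of Y = a·mean of Z + b = 0.5·90 + (-38) = 7.
σ_Y = |a|·σ_Z = |0.5|·6.1 = 3.05.

variance of Y = 9.3025, mean of Y = 7, σ_Y = 3.05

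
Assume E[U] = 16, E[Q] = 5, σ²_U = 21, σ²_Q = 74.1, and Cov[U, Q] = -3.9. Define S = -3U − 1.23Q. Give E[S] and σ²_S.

E[S] = (-3)·E[U] + (-1.23)·E[Q] = (-3)·16 + (-1.23)·5 = -54.15.
σ²_S = a²·σ²_U + b²·σ²_Q + 2ab·Cov[U, Q] with a = -3, b = -1.23.
= (-3)²·21 + (-1.23)²·74.1 + 2·(-3)·(-1.23)·(-3.9)
= 189 + 112.10589 + (-28.782) = 272.32389.

E[S] = -54.15, σ²_S = 272.32389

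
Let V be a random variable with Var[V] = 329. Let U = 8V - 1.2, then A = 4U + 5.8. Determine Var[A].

Var[A] = 336896

Var[U] = 8²·329 = 21056.
Var[A] = 4²·21056 = 336896.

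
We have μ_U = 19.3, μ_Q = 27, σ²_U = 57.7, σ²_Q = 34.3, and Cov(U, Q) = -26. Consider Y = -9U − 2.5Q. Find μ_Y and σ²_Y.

μ_Y = -241.2, σ²_Y = 3718.075

μ_Y = (-9)·μ_U + (-2.5)·μ_Q = (-9)·19.3 + (-2.5)·27 = -241.2.
σ²_Y = a²·σ²_U + b²·σ²_Q + 2ab·Cov(U, Q) with a = -9, b = -2.5.
= (-9)²·57.7 + (-2.5)²·34.3 + 2·(-9)·(-2.5)·(-26)
= 4673.7 + 214.375 + (-1170) = 3718.075.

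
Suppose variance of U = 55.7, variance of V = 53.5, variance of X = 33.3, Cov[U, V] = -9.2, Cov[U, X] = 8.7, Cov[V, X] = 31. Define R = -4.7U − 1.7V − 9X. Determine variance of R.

variance of R = a²·variance of U + b²·variance of V + c²·variance of X + 2ab·Cov[U, V] + 2ac·Cov[U, X] + 2bc·Cov[V, X], with a = -4.7, b = -1.7, c = -9.
= 1230.413 + 154.615 + 2697.3 + (-147.016) + 736.02 + 948.6
= 5619.932.

variance of R = 5619.932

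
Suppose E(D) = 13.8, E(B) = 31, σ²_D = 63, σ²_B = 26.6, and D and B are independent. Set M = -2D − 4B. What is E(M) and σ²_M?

E(M) = (-2)·E(D) + (-4)·E(B) = (-2)·13.8 + (-4)·31 = -151.6.
σ²_M = a²·σ²_D + b²·σ²_B + 2ab·Cov(D, B) with a = -2, b = -4.
Independence gives Cov(D, B) = 0.
= (-2)²·63 + (-4)²·26.6 + 2·(-2)·(-4)·0
= 252 + 425.6 + 0 = 677.6.

E(M) = -151.6, σ²_M = 677.6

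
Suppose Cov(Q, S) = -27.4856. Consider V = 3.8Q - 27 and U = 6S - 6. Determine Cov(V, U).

Cov(V, U) = a·c·Cov(Q, S) = 3.8·6·(-27.4856) = -626.67168. Additive constants drop out.

Cov(V, U) = -626.67168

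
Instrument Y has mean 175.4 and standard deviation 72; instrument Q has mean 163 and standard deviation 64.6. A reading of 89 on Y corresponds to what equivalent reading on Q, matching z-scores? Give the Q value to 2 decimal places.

Q = 85.48

z = (89 − 175.4)/72 = -1.2.
Q = 163 + z·64.6 = 163 + (89 − 175.4)·64.6/72 = 85.48.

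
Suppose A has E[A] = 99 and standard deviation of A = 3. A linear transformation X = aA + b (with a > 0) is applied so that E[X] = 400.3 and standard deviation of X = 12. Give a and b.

a = 4, b = 4.3

standard deviation of X = a·standard deviation of A (a > 0), so a = 12/3 = 4.
E[X] = a·E[A] + b, so b = 400.3 − 4·99 = 4.3.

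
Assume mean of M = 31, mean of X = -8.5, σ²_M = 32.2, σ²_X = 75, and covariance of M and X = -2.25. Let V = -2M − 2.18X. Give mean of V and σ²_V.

mean of V = -43.47, σ²_V = 465.61

mean of V = (-2)·mean of M + (-2.18)·mean of X = (-2)·31 + (-2.18)·(-8.5) = -43.47.
σ²_V = a²·σ²_M + b²·σ²_X + 2ab·covariance of M and X with a = -2, b = -2.18.
= (-2)²·32.2 + (-2.18)²·75 + 2·(-2)·(-2.18)·(-2.25)
= 128.8 + 356.43 + (-19.62) = 465.61.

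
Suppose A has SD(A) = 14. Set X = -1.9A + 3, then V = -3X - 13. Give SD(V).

SD(V) = 79.8

SD(X) = |-1.9|·14 = 26.6.
SD(V) = |-3|·26.6 = 79.8.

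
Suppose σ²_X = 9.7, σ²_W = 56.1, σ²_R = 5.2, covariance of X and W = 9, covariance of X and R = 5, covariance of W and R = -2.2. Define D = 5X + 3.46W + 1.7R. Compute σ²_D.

σ²_D = a²·σ²_X + b²·σ²_W + c²·σ²_R + 2ab·covariance of X and W + 2ac·covariance of X and R + 2bc·covariance of W and R, with a = 5, b = 3.46, c = 1.7.
= 242.5 + 671.60676 + 15.028 + 311.4 + 85 + (-25.8808)
= 1299.65396.

σ²_D = 1299.65396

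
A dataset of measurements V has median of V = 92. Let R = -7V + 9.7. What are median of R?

A linear map preserves order up to sign, so median of R = a·median of V + b = (-7)·92 + 9.7 = -634.3.

median of R = -634.3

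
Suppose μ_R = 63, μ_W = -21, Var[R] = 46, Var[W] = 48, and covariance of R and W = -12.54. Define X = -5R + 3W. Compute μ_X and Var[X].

μ_X = -378, Var[X] = 1958.2

μ_X = (-5)·μ_R + 3·μ_W = (-5)·63 + 3·(-21) = -378.
Var[X] = a²·Var[R] + b²·Var[W] + 2ab·covariance of R and W with a = -5, b = 3.
= (-5)²·46 + 3²·48 + 2·(-5)·3·(-12.54)
= 1150 + 432 + 376.2 = 1958.2.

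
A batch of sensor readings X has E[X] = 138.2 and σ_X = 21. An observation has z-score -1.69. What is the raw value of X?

X = E[X] + z·σ_X = 138.2 + (-1.69)·21 = 102.71.

X = 102.71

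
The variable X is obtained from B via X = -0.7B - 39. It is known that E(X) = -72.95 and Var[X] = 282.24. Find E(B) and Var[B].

E(B) = 48.5, Var[B] = 576

From X = -0.7B - 39: E(X) = a·E(B) + b, so E(B) = (E(X) − b)/a = (-72.95 − (-39))/(-0.7) = 48.5.
Var[X] = a²·Var[B], so Var[B] = 282.24/(-0.7)² = 576.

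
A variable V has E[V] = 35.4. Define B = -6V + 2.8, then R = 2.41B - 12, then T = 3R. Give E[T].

E[T] = -1551.408

E[B] = (-6)·35.4 + 2.8 = -209.6.
E[R] = 2.41·(-209.6) + (-12) = -517.136.
E[T] = 3·(-517.136) = -1551.408.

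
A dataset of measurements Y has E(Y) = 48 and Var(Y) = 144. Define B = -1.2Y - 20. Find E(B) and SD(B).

E(B) = -77.6, SD(B) = 14.4

B = -1.2Y - 20 is linear with a = -1.2, b = -20.
E(B) = a·E(Y) + b = (-1.2)·48 + (-20) = -77.6.
SD(Y) = √144 = 12.
SD(B) = |a|·SD(Y) = |-1.2|·12 = 14.4.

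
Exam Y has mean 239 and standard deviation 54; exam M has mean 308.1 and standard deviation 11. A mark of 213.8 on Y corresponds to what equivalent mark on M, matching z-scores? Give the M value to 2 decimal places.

z = (213.8 − 239)/54 ≈ -0.4667.
M = 308.1 + z·11 = 308.1 + (213.8 − 239)·11/54 ≈ 302.97.

M = 302.97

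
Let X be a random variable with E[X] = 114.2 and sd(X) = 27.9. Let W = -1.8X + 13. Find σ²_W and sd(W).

W = -1.8X + 13 is linear with a = -1.8, b = 13.
σ²_X = 27.9² = 778.41.
σ²_W = a²·σ²_X = (-1.8)²·778.41 = 2522.0484 (the additive constant 13 does not affect variance).
sd(W) = |a|·sd(X) = |-1.8|·27.9 = 50.22.

σ²_W = 2522.0484, sd(W) = 50.22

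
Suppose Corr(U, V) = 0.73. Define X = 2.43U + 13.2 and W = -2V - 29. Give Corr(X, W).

Linear rescalings preserve |correlation|; the slopes 2.43 and -2 have opposite signs, so the correlation flips sign: Corr(X, W) = −Corr(U, V) = -0.73.

Corr(X, W) = -0.73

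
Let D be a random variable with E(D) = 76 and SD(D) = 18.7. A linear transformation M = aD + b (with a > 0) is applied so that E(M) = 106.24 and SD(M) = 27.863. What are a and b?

SD(M) = a·SD(D) (a > 0), so a = 27.863/18.7 = 1.49.
E(M) = a·E(D) + b, so b = 106.24 − 1.49·76 = -7.

a = 1.49, b = -7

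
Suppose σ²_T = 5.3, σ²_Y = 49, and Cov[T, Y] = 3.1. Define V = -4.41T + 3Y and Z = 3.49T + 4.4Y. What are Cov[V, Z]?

By bilinearity, Cov[V, Z] = ac·σ²_T + bd·σ²_Y + (ad+bc)·Cov[T, Y], with a=-4.41, b=3, c=3.49, d=4.4.
ac·σ²_T = (-4.41)·3.49·5.3 = -81.57177
bd·σ²_Y = 3·4.4·49 = 646.8
(ad+bc)·Cov[T, Y] = (-8.934)·3.1 = -27.6954
Cov[V, Z] = -81.57177 + 646.8 + (-27.6954) = 537.53283.

Cov[V, Z] = 537.53283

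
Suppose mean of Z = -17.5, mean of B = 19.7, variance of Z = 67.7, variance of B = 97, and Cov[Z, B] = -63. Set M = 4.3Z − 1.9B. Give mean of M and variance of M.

mean of M = 4.3·mean of Z + (-1.9)·mean of B = 4.3·(-17.5) + (-1.9)·19.7 = -112.68.
variance of M = a²·variance of Z + b²·variance of B + 2ab·Cov[Z, B] with a = 4.3, b = -1.9.
= 4.3²·67.7 + (-1.9)²·97 + 2·4.3·(-1.9)·(-63)
= 1251.773 + 350.17 + 1029.42 = 2631.363.

mean of M = -112.68, variance of M = 2631.363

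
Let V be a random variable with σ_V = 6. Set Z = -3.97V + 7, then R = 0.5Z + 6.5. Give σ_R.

σ_R = 11.91

σ_Z = |-3.97|·6 = 23.82.
σ_R = |0.5|·23.82 = 11.91.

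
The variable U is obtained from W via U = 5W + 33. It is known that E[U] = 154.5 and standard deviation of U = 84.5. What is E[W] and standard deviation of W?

From U = 5W + 33: E[U] = a·E[W] + b, so E[W] = (E[U] − b)/a = (154.5 − 33)/5 = 24.3.
standard deviation of U = |a|·standard deviation of W, so standard deviation of W = 84.5/|5| = 16.9.

E[W] = 24.3, standard deviation of W = 16.9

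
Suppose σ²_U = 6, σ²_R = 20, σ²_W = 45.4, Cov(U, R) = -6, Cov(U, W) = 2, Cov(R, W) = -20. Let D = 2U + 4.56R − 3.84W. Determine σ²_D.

σ²_D = 1669.57824

σ²_D = a²·σ²_U + b²·σ²_R + c²·σ²_W + 2ab·Cov(U, R) + 2ac·Cov(U, W) + 2bc·Cov(R, W), with a = 2, b = 4.56, c = -3.84.
= 24 + 415.872 + 669.45024 + (-109.44) + (-30.72) + 700.416
= 1669.57824.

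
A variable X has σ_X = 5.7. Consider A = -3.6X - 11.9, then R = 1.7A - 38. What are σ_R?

σ_A = |-3.6|·5.7 = 20.52.
σ_R = |1.7|·20.52 = 34.884.

σ_R = 34.884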